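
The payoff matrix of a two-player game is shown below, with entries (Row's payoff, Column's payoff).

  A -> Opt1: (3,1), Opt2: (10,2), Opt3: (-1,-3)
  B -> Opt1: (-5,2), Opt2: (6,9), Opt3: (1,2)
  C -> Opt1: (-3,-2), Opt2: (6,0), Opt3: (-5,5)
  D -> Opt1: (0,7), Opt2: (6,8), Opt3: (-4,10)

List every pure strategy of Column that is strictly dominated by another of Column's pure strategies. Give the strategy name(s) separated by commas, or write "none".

Opt2 strictly dominates Opt1 — A: 2>1, B: 9>2, C: 0>-2, D: 8>7.
Opt2: no other strategy beats it everywhere (Opt1 at A (2>1); Opt3 at A (2>-3)).
Opt3 is not dominated — it holds its own against Opt1 at B (2=2); Opt2 at C (5>0).

Opt1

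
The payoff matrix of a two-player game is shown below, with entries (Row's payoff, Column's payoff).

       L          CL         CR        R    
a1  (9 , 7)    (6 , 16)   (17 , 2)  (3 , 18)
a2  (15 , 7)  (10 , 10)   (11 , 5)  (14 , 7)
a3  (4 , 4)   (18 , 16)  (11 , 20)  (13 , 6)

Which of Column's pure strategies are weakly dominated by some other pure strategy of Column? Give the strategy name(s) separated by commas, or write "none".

L

CL weakly dominates L — a1: 16>7, a2: 10>7, a3: 16>4.
Nothing dominates CL: L at a1 (16>7); CR at a1 (16>2); R at a2 (10>7).
CR: no other strategy beats it everywhere (L at a3 (20>4); CL at a3 (20>16); R at a3 (20>6)).
R is not dominated — it holds its own against L at a1 (18>7); CL at a1 (18>16); CR at a1 (18>2).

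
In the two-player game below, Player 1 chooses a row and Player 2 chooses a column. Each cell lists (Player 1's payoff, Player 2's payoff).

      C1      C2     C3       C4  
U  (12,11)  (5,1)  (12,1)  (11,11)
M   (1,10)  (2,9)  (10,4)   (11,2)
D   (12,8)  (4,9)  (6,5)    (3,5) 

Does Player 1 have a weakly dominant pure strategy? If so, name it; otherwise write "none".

U vs M: C1: 12>1, C2: 5>2, C3: 12>10, C4: 11=11.
U vs D: C1: 12=12, C2: 5>4, C3: 12>6, C4: 11>3.
U is at least as good as every other strategy against every opponent action, so it is weakly dominant.

U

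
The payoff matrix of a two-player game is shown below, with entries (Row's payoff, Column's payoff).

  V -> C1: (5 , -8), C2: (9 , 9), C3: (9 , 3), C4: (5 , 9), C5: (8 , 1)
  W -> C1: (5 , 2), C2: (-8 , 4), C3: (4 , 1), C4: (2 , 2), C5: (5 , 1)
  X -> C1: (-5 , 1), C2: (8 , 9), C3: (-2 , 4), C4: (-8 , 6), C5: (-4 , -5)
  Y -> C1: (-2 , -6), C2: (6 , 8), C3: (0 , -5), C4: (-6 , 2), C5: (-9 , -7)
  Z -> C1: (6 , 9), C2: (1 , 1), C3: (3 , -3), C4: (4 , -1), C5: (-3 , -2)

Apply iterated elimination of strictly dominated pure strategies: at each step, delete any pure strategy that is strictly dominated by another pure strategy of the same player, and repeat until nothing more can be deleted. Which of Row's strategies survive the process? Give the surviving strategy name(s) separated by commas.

Row X is eliminated: V beats it against every remaining column (C1: 5>-5, C2: 9>8, C3: 9>-2, C4: 5>-8, C5: 8>-4).
Row Y is eliminated: V beats it against every remaining column (C1: 5>-2, C2: 9>6, C3: 9>0, C4: 5>-6, C5: 8>-9).
Column C3 is eliminated: C2 beats it against every remaining row (V: 9>3, W: 4>1, Z: 1>-3).
Column C5 is eliminated: C2 beats it against every remaining row (V: 9>1, W: 4>1, Z: 1>-2).
For Row, Z strictly dominates W on the remaining columns (C1: 6>5, C2: 1>-8, C4: 4>2); eliminate W.
Among the remaining strategies, none is strictly dominated by another pure strategy of the same player, so the elimination stops.
Surviving strategies — Row: {V, Z}; Column: {C1, C2, C4}.

V, Z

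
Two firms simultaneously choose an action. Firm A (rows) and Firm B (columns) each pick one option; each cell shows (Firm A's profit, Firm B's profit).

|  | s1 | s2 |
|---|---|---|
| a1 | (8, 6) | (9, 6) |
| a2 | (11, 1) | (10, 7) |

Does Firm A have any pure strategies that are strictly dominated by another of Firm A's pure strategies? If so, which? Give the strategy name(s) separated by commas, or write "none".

a1

a2 strictly dominates a1 — s1: 11>8, s2: 10>9.
a2: no other strategy beats it everywhere (a1 at s1 (11>8)).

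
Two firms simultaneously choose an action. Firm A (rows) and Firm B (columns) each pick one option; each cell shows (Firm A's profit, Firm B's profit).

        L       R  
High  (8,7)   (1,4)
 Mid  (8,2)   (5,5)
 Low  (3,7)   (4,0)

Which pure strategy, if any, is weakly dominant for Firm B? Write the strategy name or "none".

none

L fails to dominate R at Mid (2<5).
R fails to dominate L at High (4<7).
No single strategy dominates all the others.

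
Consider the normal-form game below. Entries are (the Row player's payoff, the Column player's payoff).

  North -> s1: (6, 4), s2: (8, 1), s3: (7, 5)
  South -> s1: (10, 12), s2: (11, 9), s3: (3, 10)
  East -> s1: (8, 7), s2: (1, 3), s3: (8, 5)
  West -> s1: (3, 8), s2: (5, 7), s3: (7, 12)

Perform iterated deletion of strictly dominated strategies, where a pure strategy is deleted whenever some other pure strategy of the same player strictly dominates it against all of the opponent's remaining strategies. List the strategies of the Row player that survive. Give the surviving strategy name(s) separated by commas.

For the Column player, s1 strictly dominates s2 on the remaining rows (North: 4>1, South: 12>9, East: 7>3, West: 8>7); eliminate s2.
The Row player's strategy North is strictly dominated by East (s1: 8>6, s3: 8>7) and is removed.
The Row player's strategy West is strictly dominated by East (s1: 8>3, s3: 8>7) and is removed.
For the Column player, s1 strictly dominates s3 on the remaining rows (South: 12>10, East: 7>5); eliminate s3.
For the Row player, South strictly dominates East on the remaining columns (s1: 10>8); eliminate East.
Among the remaining strategies, none is strictly dominated by another pure strategy of the same player, so the elimination stops.
Surviving strategies — the Row player: {South}; the Column player: {s1}.

South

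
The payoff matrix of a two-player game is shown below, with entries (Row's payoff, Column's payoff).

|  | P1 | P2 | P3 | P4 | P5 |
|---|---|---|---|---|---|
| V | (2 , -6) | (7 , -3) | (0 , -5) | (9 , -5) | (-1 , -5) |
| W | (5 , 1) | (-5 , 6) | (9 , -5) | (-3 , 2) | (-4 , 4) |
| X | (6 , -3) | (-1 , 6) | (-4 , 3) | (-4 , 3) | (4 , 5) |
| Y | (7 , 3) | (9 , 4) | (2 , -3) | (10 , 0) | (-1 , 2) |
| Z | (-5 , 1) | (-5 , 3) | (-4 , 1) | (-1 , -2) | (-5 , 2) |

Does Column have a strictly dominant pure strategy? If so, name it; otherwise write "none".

P2 vs P1: V: -3>-6, W: 6>1, X: 6>-3, Y: 4>3, Z: 3>1.
P2 vs P3: V: -3>-5, W: 6>-5, X: 6>3, Y: 4>-3, Z: 3>1.
P2 vs P4: V: -3>-5, W: 6>2, X: 6>3, Y: 4>0, Z: 3>-2.
P2 vs P5: V: -3>-5, W: 6>4, X: 6>5, Y: 4>2, Z: 3>2.
P2 strictly beats every other strategy against every opponent action, so it is strictly dominant.

P2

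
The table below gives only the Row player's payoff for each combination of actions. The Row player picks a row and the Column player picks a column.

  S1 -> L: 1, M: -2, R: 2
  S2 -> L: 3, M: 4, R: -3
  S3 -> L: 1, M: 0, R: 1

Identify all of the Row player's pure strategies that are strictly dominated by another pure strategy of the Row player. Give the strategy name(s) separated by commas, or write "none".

none

Nothing dominates S1: S2 at R (2>-3); S3 at L (1=1).
Nothing dominates S2: S1 at L (3>1); S3 at L (3>1).
S3 is not dominated — it holds its own against S1 at L (1=1); S2 at R (1>-3).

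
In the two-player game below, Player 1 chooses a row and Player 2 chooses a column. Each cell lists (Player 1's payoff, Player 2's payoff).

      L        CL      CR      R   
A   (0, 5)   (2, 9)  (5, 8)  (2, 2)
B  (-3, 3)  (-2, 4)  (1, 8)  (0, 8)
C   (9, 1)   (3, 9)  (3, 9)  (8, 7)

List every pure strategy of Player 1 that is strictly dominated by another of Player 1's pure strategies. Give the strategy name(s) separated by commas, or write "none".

Nothing dominates A: B at L (0>-3); C at CR (5>3).
A strictly dominates B — L: 0>-3, CL: 2>-2, CR: 5>1, R: 2>0.
C: no other strategy beats it everywhere (A at L (9>0); B at L (9>-3)).

B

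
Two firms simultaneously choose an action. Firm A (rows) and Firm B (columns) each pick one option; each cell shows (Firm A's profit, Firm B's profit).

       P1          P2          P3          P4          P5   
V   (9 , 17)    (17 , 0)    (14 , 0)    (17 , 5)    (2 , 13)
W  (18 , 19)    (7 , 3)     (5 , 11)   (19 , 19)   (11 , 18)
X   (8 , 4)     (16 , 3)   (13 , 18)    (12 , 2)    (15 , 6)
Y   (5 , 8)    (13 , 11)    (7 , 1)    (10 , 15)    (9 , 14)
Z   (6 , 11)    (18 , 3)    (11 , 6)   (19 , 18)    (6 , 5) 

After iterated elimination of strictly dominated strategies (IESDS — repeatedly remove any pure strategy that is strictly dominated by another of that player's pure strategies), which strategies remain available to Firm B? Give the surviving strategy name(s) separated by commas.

Firm A's strategy Y is strictly dominated by X (P1: 8>5, P2: 16>13, P3: 13>7, P4: 12>10, P5: 15>9) and is removed.
Firm B's strategy P2 is strictly dominated by P1 (V: 17>0, W: 19>3, X: 4>3, Z: 11>3) and is removed.
Among the remaining strategies, none is strictly dominated by another pure strategy of the same player, so the elimination stops.
Surviving strategies — Firm A: {V, W, X, Z}; Firm B: {P1, P3, P4, P5}.

P1, P3, P4, P5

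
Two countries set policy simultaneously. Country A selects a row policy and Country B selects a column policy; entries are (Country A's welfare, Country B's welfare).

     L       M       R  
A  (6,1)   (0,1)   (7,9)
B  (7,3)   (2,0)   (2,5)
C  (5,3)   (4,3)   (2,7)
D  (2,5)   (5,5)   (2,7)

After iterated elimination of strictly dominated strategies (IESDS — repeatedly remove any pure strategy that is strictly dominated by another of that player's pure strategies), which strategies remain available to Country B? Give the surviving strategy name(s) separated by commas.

R

For Country B, R strictly dominates L on the remaining rows (A: 9>1, B: 5>3, C: 7>3, D: 7>5); eliminate L.
Country B's strategy M is strictly dominated by R (A: 9>1, B: 5>0, C: 7>3, D: 7>5) and is removed.
Country A's strategy B is strictly dominated by A (R: 7>2) and is removed.
Country A's strategy C is strictly dominated by A (R: 7>2) and is removed.
Row D is eliminated: A beats it against every remaining column (R: 7>2).
Among the remaining strategies, none is strictly dominated by another pure strategy of the same player, so the elimination stops.
Surviving strategies — Country A: {A}; Country B: {R}.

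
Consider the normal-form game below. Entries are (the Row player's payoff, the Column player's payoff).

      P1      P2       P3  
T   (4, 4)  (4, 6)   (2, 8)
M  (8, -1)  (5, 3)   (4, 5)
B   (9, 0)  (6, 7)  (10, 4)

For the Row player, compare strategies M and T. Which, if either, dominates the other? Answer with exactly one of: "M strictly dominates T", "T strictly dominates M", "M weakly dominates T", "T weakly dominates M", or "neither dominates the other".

Compare M to T across each opponent action: P1: 8>4, P2: 5>4, P3: 4>2.
M gives a strictly higher payoff against each opponent action, so M strictly dominates T.

M strictly dominates T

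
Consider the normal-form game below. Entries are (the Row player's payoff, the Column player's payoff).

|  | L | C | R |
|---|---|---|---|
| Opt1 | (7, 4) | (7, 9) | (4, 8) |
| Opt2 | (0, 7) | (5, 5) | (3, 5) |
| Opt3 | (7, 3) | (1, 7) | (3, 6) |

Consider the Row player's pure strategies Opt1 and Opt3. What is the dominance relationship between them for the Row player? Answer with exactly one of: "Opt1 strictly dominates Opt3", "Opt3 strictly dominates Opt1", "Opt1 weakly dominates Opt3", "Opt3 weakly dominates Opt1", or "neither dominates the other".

Compare Opt1 to Opt3 across each choice by the Column player: L: 7=7, C: 7>1, R: 4>3.
Opt1 is at least as good everywhere and strictly better somewhere (tied only at L), so Opt1 weakly but not strictly dominates Opt3.

Opt1 weakly dominates Opt3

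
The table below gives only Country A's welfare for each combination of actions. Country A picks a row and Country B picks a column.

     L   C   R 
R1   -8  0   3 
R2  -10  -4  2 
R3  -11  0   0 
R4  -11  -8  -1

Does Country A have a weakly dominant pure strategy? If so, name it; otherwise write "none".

R1 vs R2: L: -8>-10, C: 0>-4, R: 3>2.
R1 vs R3: L: -8>-11, C: 0=0, R: 3>0.
R1 vs R4: L: -8>-11, C: 0>-8, R: 3>-1.
R1 is at least as good as every other strategy against every opponent action, so it is weakly dominant.

R1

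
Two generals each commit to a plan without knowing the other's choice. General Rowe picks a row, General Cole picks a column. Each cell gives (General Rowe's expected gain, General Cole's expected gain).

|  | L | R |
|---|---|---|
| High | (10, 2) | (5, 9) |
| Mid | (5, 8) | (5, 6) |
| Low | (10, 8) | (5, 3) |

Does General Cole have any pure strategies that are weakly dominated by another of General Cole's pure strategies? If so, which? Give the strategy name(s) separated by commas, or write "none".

none

Nothing dominates L: R at Mid (8>6).
Nothing dominates R: L at High (9>2).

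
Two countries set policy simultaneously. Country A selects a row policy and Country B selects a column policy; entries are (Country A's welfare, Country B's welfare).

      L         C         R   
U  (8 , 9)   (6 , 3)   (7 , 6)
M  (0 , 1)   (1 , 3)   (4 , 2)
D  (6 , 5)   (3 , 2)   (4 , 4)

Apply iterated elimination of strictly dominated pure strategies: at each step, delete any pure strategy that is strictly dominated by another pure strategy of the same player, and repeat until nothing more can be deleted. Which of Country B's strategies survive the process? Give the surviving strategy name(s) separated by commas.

Row M is eliminated: U beats it against every remaining column (L: 8>0, C: 6>1, R: 7>4).
Country A's strategy D is strictly dominated by U (L: 8>6, C: 6>3, R: 7>4) and is removed.
For Country B, L strictly dominates C on the remaining rows (U: 9>3); eliminate C.
Country B's strategy R is strictly dominated by L (U: 9>6) and is removed.
Among the remaining strategies, none is strictly dominated by another pure strategy of the same player, so the elimination stops.
Surviving strategies — Country A: {U}; Country B: {L}.

L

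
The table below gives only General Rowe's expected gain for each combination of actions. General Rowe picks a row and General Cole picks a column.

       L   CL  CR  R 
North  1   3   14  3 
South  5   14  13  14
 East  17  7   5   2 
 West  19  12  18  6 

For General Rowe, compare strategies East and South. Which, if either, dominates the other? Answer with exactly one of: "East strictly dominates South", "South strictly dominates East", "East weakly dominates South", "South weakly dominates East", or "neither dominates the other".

neither dominates the other

Compare East to South across each choice by General Cole: L: 17>5, CL: 7<14, CR: 5<13, R: 2<14.
East does better at L but worse at CL, CR, R; neither strategy dominates the other.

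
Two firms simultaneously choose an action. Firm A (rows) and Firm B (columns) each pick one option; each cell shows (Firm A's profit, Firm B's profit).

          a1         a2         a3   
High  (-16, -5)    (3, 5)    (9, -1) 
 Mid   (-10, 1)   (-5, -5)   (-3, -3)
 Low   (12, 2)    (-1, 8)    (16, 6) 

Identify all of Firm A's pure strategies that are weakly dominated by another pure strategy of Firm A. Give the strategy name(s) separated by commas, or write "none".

Mid

Nothing dominates High: Mid at a2 (3>-5); Low at a2 (3>-1).
Mid: dominated, since Low does at least as well everywhere (a1: 12>-10, a2: -1>-5, a3: 16>-3).
Nothing dominates Low: High at a1 (12>-16); Mid at a1 (12>-10).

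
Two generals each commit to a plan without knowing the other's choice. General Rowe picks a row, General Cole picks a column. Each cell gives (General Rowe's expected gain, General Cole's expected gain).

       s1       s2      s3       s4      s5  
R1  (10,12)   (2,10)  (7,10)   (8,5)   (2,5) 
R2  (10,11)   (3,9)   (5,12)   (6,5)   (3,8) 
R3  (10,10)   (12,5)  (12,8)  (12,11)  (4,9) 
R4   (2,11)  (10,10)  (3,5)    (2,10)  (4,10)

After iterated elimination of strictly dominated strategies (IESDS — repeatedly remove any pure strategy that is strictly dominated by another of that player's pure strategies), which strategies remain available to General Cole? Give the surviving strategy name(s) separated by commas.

For General Cole, s1 strictly dominates s2 on the remaining rows (R1: 12>10, R2: 11>9, R3: 10>5, R4: 11>10); eliminate s2.
For General Cole, s1 strictly dominates s5 on the remaining rows (R1: 12>5, R2: 11>8, R3: 10>9, R4: 11>10); eliminate s5.
Row R4 is eliminated: R1 beats it against every remaining column (s1: 10>2, s3: 7>3, s4: 8>2).
Among the remaining strategies, none is strictly dominated by another pure strategy of the same player, so the elimination stops.
Surviving strategies — General Rowe: {R1, R2, R3}; General Cole: {s1, s3, s4}.

s1, s3, s4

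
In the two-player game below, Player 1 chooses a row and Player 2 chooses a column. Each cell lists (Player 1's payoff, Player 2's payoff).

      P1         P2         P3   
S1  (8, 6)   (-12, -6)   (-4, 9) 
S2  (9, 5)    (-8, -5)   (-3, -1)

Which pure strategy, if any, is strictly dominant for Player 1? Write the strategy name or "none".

S2 vs S1: P1: 9>8, P2: -8>-12, P3: -3>-4.
S2 strictly beats every other strategy against every opponent action, so it is strictly dominant.

S2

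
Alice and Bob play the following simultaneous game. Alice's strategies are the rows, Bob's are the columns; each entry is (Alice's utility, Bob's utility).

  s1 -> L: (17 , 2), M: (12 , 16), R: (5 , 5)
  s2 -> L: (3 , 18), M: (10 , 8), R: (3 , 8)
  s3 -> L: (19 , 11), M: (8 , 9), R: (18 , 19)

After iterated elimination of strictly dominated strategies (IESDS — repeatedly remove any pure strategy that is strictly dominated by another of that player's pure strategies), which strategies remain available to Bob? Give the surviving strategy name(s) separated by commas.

M, R

Row s2 is eliminated: s1 beats it against every remaining column (L: 17>3, M: 12>10, R: 5>3).
Column L is eliminated: R beats it against every remaining row (s1: 5>2, s3: 19>11).
Among the remaining strategies, none is strictly dominated by another pure strategy of the same player, so the elimination stops.
Surviving strategies — Alice: {s1, s3}; Bob: {M, R}.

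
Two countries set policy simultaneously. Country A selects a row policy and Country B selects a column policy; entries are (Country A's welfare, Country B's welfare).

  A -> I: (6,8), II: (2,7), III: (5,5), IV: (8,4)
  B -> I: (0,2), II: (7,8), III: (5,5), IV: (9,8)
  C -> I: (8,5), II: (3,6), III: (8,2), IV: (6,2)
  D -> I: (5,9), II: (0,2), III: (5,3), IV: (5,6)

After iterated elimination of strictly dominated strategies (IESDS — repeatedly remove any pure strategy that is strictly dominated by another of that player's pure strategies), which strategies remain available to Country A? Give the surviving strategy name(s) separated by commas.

Country A's strategy D is strictly dominated by C (I: 8>5, II: 3>0, III: 8>5, IV: 6>5) and is removed.
For Country B, II strictly dominates III on the remaining rows (A: 7>5, B: 8>5, C: 6>2); eliminate III.
Among the remaining strategies, none is strictly dominated by another pure strategy of the same player, so the elimination stops.
Surviving strategies — Country A: {A, B, C}; Country B: {I, II, IV}.

A, B, C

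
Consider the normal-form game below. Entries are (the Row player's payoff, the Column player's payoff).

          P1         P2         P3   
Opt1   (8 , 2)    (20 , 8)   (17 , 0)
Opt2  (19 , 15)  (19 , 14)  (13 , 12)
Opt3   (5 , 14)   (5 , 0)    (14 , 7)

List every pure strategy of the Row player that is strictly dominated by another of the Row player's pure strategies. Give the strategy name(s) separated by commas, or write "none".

Opt1: no other strategy beats it everywhere (Opt2 at P2 (20>19); Opt3 at P1 (8>5)).
Opt2 is not dominated — it holds its own against Opt1 at P1 (19>8); Opt3 at P1 (19>5).
Opt3: dominated, since Opt1 does at least as well everywhere (P1: 8>5, P2: 20>5, P3: 17>14).

Opt3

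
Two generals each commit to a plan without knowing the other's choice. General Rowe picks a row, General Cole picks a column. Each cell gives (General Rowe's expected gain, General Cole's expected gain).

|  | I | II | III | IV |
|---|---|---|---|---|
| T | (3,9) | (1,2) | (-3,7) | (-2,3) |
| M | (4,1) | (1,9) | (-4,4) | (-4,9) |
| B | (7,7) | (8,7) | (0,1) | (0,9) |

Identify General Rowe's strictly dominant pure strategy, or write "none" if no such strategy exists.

B vs T: I: 7>3, II: 8>1, III: 0>-3, IV: 0>-2.
B vs M: I: 7>4, II: 8>1, III: 0>-4, IV: 0>-4.
B strictly beats every other strategy against every opponent action, so it is strictly dominant.

B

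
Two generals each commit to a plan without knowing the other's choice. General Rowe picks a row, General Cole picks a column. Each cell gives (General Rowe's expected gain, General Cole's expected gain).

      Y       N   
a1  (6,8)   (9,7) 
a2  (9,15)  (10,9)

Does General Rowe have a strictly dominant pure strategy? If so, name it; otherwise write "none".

a2 vs a1: Y: 9>6, N: 10>9.
a2 strictly beats every other strategy against every opponent action, so it is strictly dominant.

a2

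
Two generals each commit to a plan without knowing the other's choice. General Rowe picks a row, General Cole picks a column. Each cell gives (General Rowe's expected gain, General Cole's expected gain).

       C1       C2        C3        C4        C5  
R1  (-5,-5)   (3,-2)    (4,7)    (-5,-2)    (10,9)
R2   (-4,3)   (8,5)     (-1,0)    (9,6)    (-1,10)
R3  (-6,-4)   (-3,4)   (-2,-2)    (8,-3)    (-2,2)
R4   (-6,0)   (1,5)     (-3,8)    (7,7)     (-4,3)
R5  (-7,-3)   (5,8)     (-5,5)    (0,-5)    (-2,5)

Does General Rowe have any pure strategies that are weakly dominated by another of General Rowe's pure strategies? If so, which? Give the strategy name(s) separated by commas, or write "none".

R3, R4, R5

R1: no other strategy beats it everywhere (R2 at C3 (4>-1); R3 at C1 (-5>-6); R4 at C1 (-5>-6); R5 at C1 (-5>-7)).
R2 is not dominated — it holds its own against R1 at C1 (-4>-5); R3 at C1 (-4>-6); R4 at C1 (-4>-6); R5 at C1 (-4>-7).
R3: dominated, since R2 does at least as well everywhere (C1: -4>-6, C2: 8>-3, C3: -1>-2, C4: 9>8, C5: -1>-2).
R2 weakly dominates R4 — C1: -4>-6, C2: 8>1, C3: -1>-3, C4: 9>7, C5: -1>-4.
R5 is weakly dominated by R2 (C1: -4>-7, C2: 8>5, C3: -1>-5, C4: 9>0, C5: -1>-2).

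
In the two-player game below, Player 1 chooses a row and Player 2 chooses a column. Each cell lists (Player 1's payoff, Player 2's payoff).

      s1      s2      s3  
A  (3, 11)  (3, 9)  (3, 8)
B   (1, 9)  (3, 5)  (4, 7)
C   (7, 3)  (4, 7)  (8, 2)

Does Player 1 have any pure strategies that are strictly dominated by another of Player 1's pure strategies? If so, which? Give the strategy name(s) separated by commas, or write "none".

A, B

A is strictly dominated by C (s1: 7>3, s2: 4>3, s3: 8>3).
B is strictly dominated by C (s1: 7>1, s2: 4>3, s3: 8>4).
C: no other strategy beats it everywhere (A at s1 (7>3); B at s1 (7>1)).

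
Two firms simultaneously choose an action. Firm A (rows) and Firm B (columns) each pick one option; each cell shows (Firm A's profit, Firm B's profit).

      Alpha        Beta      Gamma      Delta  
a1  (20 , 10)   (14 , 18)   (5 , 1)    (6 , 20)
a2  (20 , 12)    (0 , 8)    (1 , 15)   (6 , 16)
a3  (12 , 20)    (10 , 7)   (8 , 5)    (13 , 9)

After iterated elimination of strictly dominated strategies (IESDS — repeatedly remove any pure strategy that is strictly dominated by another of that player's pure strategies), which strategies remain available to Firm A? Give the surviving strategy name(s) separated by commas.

Column Beta is eliminated: Delta beats it against every remaining row (a1: 20>18, a2: 16>8, a3: 9>7).
Column Gamma is eliminated: Delta beats it against every remaining row (a1: 20>1, a2: 16>15, a3: 9>5).
Among the remaining strategies, none is strictly dominated by another pure strategy of the same player, so the elimination stops.
Surviving strategies — Firm A: {a1, a2, a3}; Firm B: {Alpha, Delta}.

a1, a2, a3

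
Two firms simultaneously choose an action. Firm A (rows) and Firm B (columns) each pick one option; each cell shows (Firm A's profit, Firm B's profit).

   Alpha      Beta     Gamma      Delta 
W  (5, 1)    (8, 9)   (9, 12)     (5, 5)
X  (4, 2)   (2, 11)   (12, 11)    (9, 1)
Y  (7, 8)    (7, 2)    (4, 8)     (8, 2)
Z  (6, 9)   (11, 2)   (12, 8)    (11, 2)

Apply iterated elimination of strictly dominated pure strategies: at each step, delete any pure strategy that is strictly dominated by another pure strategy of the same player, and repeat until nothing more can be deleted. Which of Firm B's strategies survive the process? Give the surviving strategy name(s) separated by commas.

For Firm A, Z strictly dominates W on the remaining columns (Alpha: 6>5, Beta: 11>8, Gamma: 12>9, Delta: 11>5); eliminate W.
Firm B's strategy Delta is strictly dominated by Alpha (X: 2>1, Y: 8>2, Z: 9>2) and is removed.
Among the remaining strategies, none is strictly dominated by another pure strategy of the same player, so the elimination stops.
Surviving strategies — Firm A: {X, Y, Z}; Firm B: {Alpha, Beta, Gamma}.

Alpha, Beta, Gamma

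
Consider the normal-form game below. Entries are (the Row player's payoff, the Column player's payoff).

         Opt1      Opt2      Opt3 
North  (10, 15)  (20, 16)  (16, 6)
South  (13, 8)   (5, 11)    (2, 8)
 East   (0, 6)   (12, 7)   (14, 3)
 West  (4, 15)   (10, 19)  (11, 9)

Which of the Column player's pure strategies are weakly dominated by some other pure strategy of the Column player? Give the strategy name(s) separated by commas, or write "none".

Opt1, Opt3

Opt1 is weakly dominated by Opt2 (North: 16>15, South: 11>8, East: 7>6, West: 19>15).
Nothing dominates Opt2: Opt1 at North (16>15); Opt3 at North (16>6).
Opt3 is weakly dominated by Opt1 (North: 15>6, South: 8=8, East: 6>3, West: 15>9).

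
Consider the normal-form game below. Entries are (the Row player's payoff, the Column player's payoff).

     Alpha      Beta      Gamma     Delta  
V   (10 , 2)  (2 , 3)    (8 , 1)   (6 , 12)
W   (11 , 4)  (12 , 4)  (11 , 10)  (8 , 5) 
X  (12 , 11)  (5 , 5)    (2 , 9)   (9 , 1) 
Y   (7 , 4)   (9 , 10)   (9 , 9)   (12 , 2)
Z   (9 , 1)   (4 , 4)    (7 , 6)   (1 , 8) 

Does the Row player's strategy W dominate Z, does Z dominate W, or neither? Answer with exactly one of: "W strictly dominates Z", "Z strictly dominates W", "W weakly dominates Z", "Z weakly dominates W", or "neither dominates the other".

W strictly dominates Z

W's payoffs vs Z's, by the Column player's action — Alpha: 11>9, Beta: 12>4, Gamma: 11>7, Delta: 8>1.
W gives a strictly higher payoff against every action of the Column player, so W strictly dominates Z.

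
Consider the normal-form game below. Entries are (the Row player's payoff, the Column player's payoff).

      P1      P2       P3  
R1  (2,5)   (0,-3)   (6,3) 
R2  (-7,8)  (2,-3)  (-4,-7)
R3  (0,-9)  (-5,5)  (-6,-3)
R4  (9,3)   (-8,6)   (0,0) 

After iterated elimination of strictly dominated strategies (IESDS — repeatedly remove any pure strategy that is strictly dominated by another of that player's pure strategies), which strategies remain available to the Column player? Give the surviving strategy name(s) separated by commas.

For the Row player, R1 strictly dominates R3 on the remaining columns (P1: 2>0, P2: 0>-5, P3: 6>-6); eliminate R3.
The Column player's strategy P3 is strictly dominated by P1 (R1: 5>3, R2: 8>-7, R4: 3>0) and is removed.
Among the remaining strategies, none is strictly dominated by another pure strategy of the same player, so the elimination stops.
Surviving strategies — the Row player: {R1, R2, R4}; the Column player: {P1, P2}.

P1, P2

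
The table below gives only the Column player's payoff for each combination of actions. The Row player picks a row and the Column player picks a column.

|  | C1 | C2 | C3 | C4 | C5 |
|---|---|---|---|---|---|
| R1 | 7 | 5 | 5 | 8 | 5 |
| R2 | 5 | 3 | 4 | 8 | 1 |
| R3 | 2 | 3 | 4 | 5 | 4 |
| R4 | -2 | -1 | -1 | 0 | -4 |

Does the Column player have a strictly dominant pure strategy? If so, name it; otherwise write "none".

C4 vs C1: R1: 8>7, R2: 8>5, R3: 5>2, R4: 0>-2.
C4 vs C2: R1: 8>5, R2: 8>3, R3: 5>3, R4: 0>-1.
C4 vs C3: R1: 8>5, R2: 8>4, R3: 5>4, R4: 0>-1.
C4 vs C5: R1: 8>5, R2: 8>1, R3: 5>4, R4: 0>-4.
C4 strictly beats every other strategy against every opponent action, so it is strictly dominant.

C4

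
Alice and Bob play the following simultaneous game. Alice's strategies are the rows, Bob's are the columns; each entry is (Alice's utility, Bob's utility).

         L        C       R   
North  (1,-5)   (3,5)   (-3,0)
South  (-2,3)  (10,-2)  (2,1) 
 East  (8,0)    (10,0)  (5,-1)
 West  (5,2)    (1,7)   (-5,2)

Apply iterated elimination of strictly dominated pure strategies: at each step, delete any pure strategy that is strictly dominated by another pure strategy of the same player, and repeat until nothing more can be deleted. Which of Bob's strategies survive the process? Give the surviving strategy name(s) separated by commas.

For Alice, East strictly dominates North on the remaining columns (L: 8>1, C: 10>3, R: 5>-3); eliminate North.
Row West is eliminated: East beats it against every remaining column (L: 8>5, C: 10>1, R: 5>-5).
Column R is eliminated: L beats it against every remaining row (South: 3>1, East: 0>-1).
Among the remaining strategies, none is strictly dominated by another pure strategy of the same player, so the elimination stops.
Surviving strategies — Alice: {South, East}; Bob: {L, C}.

L, C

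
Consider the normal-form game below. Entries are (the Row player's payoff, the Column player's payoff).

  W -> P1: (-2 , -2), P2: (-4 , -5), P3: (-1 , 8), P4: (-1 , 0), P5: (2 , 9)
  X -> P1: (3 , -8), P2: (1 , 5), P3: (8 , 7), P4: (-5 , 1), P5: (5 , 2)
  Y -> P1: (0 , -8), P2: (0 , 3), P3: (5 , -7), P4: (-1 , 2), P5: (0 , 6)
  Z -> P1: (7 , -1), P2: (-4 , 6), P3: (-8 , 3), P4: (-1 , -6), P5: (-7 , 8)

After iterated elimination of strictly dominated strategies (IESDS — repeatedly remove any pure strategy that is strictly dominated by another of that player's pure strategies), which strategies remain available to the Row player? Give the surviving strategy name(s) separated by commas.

X

For the Column player, P3 strictly dominates P1 on the remaining rows (W: 8>-2, X: 7>-8, Y: -7>-8, Z: 3>-1); eliminate P1.
The Column player's strategy P4 is strictly dominated by P5 (W: 9>0, X: 2>1, Y: 6>2, Z: 8>-6) and is removed.
For the Row player, X strictly dominates W on the remaining columns (P2: 1>-4, P3: 8>-1, P5: 5>2); eliminate W.
For the Row player, X strictly dominates Y on the remaining columns (P2: 1>0, P3: 8>5, P5: 5>0); eliminate Y.
Row Z is eliminated: X beats it against every remaining column (P2: 1>-4, P3: 8>-8, P5: 5>-7).
For the Column player, P3 strictly dominates P2 on the remaining rows (X: 7>5); eliminate P2.
For the Column player, P3 strictly dominates P5 on the remaining rows (X: 7>2); eliminate P5.
Among the remaining strategies, none is strictly dominated by another pure strategy of the same player, so the elimination stops.
Surviving strategies — the Row player: {X}; the Column player: {P3}.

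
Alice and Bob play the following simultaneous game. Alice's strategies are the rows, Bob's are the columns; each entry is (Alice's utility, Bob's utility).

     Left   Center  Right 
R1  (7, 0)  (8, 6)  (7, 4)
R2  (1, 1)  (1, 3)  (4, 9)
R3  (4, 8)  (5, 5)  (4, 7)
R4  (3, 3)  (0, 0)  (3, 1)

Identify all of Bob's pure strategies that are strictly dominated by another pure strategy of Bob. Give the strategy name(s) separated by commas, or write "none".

Nothing dominates Left: Center at R3 (8>5); Right at R3 (8>7).
Nothing dominates Center: Left at R1 (6>0); Right at R1 (6>4).
Nothing dominates Right: Left at R1 (4>0); Center at R2 (9>3).

none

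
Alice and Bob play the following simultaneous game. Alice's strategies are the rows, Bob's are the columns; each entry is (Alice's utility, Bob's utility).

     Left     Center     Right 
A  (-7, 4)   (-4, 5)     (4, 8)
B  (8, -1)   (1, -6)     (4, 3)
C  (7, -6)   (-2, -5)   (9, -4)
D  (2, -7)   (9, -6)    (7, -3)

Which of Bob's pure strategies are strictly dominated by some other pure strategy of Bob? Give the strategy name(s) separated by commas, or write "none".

Left, Center

Left: dominated, since Right does at least as well everywhere (A: 8>4, B: 3>-1, C: -4>-6, D: -3>-7).
Center is strictly dominated by Right (A: 8>5, B: 3>-6, C: -4>-5, D: -3>-6).
Right: no other strategy beats it everywhere (Left at A (8>4); Center at A (8>5)).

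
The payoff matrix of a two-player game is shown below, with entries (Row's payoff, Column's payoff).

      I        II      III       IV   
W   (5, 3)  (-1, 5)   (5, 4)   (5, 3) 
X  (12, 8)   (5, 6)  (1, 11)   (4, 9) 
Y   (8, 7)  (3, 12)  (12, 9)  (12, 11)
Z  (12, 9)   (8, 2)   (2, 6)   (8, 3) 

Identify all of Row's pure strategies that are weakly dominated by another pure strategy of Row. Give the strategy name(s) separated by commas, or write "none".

W, X

Y weakly dominates W — I: 8>5, II: 3>-1, III: 12>5, IV: 12>5.
X is weakly dominated by Z (I: 12=12, II: 8>5, III: 2>1, IV: 8>4).
Nothing dominates Y: W at I (8>5); X at III (12>1); Z at III (12>2).
Z is not dominated — it holds its own against W at I (12>5); X at II (8>5); Y at I (12>8).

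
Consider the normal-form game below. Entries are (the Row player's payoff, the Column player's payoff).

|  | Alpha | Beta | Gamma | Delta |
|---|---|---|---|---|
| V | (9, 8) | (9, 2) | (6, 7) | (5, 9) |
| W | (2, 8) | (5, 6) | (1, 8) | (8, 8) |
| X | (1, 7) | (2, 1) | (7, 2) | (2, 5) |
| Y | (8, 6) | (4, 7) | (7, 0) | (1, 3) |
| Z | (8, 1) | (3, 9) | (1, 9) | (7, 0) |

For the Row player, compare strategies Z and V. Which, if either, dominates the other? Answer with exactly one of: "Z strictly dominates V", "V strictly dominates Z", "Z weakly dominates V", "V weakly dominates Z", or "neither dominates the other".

neither dominates the other

Z's payoffs vs V's, by the Column player's action — Alpha: 8<9, Beta: 3<9, Gamma: 1<6, Delta: 7>5.
Z does better at Delta but worse at Alpha, Beta, Gamma; neither strategy dominates the other.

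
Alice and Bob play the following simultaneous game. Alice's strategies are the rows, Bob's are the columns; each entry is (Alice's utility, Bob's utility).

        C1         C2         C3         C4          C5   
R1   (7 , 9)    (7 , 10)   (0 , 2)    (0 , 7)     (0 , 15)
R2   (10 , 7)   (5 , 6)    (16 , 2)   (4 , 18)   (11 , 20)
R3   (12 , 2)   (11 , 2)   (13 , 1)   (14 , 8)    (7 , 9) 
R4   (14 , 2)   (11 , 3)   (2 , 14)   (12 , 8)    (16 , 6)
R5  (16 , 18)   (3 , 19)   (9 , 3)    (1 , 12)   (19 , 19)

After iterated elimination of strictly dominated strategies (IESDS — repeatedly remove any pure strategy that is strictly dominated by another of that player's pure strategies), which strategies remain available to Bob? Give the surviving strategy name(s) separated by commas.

C2, C3, C4, C5

Row R1 is eliminated: R3 beats it against every remaining column (C1: 12>7, C2: 11>7, C3: 13>0, C4: 14>0, C5: 7>0).
For Bob, C5 strictly dominates C1 on the remaining rows (R2: 20>7, R3: 9>2, R4: 6>2, R5: 19>18); eliminate C1.
Among the remaining strategies, none is strictly dominated by another pure strategy of the same player, so the elimination stops.
Surviving strategies — Alice: {R2, R3, R4, R5}; Bob: {C2, C3, C4, C5}.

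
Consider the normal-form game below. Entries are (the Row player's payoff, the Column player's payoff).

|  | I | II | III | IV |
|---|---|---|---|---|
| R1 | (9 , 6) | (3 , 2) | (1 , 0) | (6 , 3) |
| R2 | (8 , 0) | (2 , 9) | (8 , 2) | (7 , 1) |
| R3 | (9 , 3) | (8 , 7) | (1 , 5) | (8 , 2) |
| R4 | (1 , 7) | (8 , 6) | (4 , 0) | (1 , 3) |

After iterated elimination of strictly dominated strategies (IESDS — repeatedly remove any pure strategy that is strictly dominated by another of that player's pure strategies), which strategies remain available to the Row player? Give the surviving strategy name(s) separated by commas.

R1, R3, R4

The Column player's strategy III is strictly dominated by II (R1: 2>0, R2: 9>2, R3: 7>5, R4: 6>0) and is removed.
For the Row player, R3 strictly dominates R2 on the remaining columns (I: 9>8, II: 8>2, IV: 8>7); eliminate R2.
The Column player's strategy IV is strictly dominated by I (R1: 6>3, R3: 3>2, R4: 7>3) and is removed.
Among the remaining strategies, none is strictly dominated by another pure strategy of the same player, so the elimination stops.
Surviving strategies — the Row player: {R1, R3, R4}; the Column player: {I, II}.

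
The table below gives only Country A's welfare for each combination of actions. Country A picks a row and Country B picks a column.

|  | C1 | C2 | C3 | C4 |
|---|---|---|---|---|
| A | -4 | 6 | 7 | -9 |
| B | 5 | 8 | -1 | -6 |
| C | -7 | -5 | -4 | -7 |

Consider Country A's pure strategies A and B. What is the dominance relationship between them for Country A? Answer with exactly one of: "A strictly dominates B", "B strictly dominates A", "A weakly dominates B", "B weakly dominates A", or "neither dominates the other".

neither dominates the other

Compare A to B across each opponent action: C1: -4<5, C2: 6<8, C3: 7>-1, C4: -9<-6.
A does better at C3 but worse at C1, C2, C4; neither strategy dominates the other.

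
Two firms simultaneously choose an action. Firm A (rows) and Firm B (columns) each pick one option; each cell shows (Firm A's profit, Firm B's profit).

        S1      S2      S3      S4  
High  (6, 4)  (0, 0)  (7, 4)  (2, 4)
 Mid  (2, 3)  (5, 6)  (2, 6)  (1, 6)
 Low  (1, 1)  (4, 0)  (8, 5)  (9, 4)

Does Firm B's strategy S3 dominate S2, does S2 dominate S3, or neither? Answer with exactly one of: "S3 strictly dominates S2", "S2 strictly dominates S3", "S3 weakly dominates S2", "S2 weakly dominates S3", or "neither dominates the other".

S3's payoffs vs S2's, by Firm A's action — High: 4>0, Mid: 6=6, Low: 5>0.
S3 is at least as good everywhere and strictly better somewhere (tied only at Mid), so S3 weakly but not strictly dominates S2.

S3 weakly dominates S2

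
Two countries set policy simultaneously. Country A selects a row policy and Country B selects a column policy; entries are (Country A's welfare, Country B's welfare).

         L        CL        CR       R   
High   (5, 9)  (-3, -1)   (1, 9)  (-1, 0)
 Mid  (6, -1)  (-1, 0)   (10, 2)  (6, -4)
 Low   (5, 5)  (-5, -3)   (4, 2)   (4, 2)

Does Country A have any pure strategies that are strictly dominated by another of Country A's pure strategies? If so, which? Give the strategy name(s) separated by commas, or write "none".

High, Low

Mid strictly dominates High — L: 6>5, CL: -1>-3, CR: 10>1, R: 6>-1.
Mid: no other strategy beats it everywhere (High at L (6>5); Low at L (6>5)).
Low: dominated, since Mid does at least as well everywhere (L: 6>5, CL: -1>-5, CR: 10>4, R: 6>4).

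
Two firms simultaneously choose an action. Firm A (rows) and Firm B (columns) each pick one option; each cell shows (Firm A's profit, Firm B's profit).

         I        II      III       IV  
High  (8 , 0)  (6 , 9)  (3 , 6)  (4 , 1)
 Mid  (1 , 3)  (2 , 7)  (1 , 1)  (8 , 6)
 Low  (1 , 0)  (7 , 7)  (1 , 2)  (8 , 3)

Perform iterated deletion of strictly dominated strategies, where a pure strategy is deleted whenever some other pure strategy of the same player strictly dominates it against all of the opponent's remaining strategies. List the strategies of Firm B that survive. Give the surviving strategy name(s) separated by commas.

Column I is eliminated: II beats it against every remaining row (High: 9>0, Mid: 7>3, Low: 7>0).
Firm B's strategy III is strictly dominated by II (High: 9>6, Mid: 7>1, Low: 7>2) and is removed.
Firm A's strategy High is strictly dominated by Low (II: 7>6, IV: 8>4) and is removed.
For Firm B, II strictly dominates IV on the remaining rows (Mid: 7>6, Low: 7>3); eliminate IV.
For Firm A, Low strictly dominates Mid on the remaining columns (II: 7>2); eliminate Mid.
Among the remaining strategies, none is strictly dominated by another pure strategy of the same player, so the elimination stops.
Surviving strategies — Firm A: {Low}; Firm B: {II}.

II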